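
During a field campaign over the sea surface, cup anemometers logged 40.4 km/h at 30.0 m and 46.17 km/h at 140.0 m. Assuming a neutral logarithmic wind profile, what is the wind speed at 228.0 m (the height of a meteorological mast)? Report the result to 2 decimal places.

48.00 km/h

Log law: V ∝ ln(z/z₀). From the pair, with r = V₁/V₂ = 0.87503,
ln z₀ = (ln z₁ − r·ln z₂)/(1 − r) = (3.4012 − 0.87503×4.9416)/0.12497 = -7.3846 → z₀ = 0.0006207 m
V₃ = V₁ · ln(z₃/z₀)/ln(z₁/z₀) = 40.4 × 12.8139/10.7858 = 47.9968 km/h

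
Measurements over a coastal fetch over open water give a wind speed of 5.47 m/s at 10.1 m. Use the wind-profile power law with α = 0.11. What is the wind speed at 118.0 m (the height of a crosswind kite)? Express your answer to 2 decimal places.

Power-law profile: V₂ = V₁ · (z₂/z₁)^α
V₂ = 5.47 × (118.0/10.1)^0.11 = 5.47 × (11.6832)^0.11
    = 5.47 × 1.3105 = 7.1683 m/s

7.17 m/s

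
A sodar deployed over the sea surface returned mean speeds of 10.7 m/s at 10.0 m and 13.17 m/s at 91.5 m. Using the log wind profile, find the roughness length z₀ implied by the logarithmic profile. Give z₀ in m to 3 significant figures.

z₀ ≈ 0.000684 m

Log law: V(z) ∝ ln(z/z₀). With r = V₁/V₂ = 10.7/13.17 = 0.81245,
r · ln(z₂/z₀) = ln(z₁/z₀) ⇒ ln z₀ = (ln z₁ − r·ln z₂)/(1 − r)
ln z₀ = (2.30259 − 0.81245×4.51634) / 0.18755 = -7.2874
z₀ = exp(-7.2874) = 0.0006841 m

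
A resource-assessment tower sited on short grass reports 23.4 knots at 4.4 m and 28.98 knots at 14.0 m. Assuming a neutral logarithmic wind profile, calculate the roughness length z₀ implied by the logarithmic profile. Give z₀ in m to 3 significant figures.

z₀ ≈ 0.0343 m

Log law: V(z) ∝ ln(z/z₀). With r = V₁/V₂ = 23.4/28.98 = 0.80745,
r · ln(z₂/z₀) = ln(z₁/z₀) ⇒ ln z₀ = (ln z₁ − r·ln z₂)/(1 − r)
ln z₀ = (1.48160 − 0.80745×2.63906) / 0.19255 = -3.3722
z₀ = exp(-3.3722) = 0.03431 m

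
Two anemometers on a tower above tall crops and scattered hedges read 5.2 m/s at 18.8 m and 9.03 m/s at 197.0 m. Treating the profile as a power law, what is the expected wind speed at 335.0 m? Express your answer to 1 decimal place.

First find α: α = ln(V₂/V₁)/ln(z₂/z₁) = ln(9.03/5.2)/ln(197.0/18.8) = 0.55189/2.34935 = 0.2349
Extrapolate from 197.0 m to 335.0 m: V₃ = 9.03 × (335.0/197.0)^0.2349 = 9.03 × 1.1328 = 10.2295 m/s

10.2 m/s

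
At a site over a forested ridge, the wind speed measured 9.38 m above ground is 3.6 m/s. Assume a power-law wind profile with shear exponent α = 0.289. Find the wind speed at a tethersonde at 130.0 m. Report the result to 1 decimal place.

7.7 m/s

Power-law profile: V₂ = V₁ · (z₂/z₁)^α
V₂ = 3.6 × (130.0/9.38)^0.289 = 3.6 × (13.8593)^0.289
    = 3.6 × 2.1378 = 7.6960 m/s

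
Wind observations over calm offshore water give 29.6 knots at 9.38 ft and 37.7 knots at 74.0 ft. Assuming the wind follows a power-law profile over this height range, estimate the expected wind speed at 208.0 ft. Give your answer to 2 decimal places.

42.55 knots

First find α: α = ln(V₂/V₁)/ln(z₂/z₁) = ln(37.7/29.6)/ln(74.0/9.38) = 0.24189/2.06549 = 0.1171
Extrapolate from 74.0 ft to 208.0 ft: V₃ = 37.7 × (208.0/74.0)^0.1171 = 37.7 × 1.1287 = 42.5504 knots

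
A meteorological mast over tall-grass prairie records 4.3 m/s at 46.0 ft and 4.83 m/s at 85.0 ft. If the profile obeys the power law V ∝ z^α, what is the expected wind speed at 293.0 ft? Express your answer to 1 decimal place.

6.1 m/s

First find α: α = ln(V₂/V₁)/ln(z₂/z₁) = ln(4.83/4.3)/ln(85.0/46.0) = 0.11623/0.61401 = 0.1893
Extrapolate from 85.0 ft to 293.0 ft: V₃ = 4.83 × (293.0/85.0)^0.1893 = 4.83 × 1.2640 = 6.1050 m/s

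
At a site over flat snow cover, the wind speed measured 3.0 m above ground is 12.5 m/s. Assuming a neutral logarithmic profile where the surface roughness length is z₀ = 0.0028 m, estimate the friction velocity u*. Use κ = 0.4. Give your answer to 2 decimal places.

u* ≈ 0.72 m/s

Log law: V(z) = (u*/κ) · ln(z/z₀) ⇒ u* = κ · V / ln(z/z₀)
u* = 0.4 × 12.5 / ln(3.0/0.0028) = 0.4 × 12.5 / 6.9767
   = 5.0000 / 6.9767 = 0.7167 m/s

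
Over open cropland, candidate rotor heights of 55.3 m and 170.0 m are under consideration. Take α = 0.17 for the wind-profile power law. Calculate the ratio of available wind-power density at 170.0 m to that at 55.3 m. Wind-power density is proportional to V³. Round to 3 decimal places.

Speed ratio: V_B/V_A = (z_B/z_A)^α = (170.0/55.3)^0.17 = (3.0741)^0.17 = 1.21036
Power-density ratio: P_B/P_A = (V_B/V_A)³ = (1.21036)³ = 1.77312

1.773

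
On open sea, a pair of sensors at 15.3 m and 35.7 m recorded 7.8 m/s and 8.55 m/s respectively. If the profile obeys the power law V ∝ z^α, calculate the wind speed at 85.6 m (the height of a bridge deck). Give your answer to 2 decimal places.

9.40 m/s

First find α: α = ln(V₂/V₁)/ln(z₂/z₁) = ln(8.55/7.8)/ln(35.7/15.3) = 0.09181/0.84730 = 0.1084
Extrapolate from 35.7 m to 85.6 m: V₃ = 8.55 × (85.6/35.7)^0.1084 = 8.55 × 1.0994 = 9.3998 m/s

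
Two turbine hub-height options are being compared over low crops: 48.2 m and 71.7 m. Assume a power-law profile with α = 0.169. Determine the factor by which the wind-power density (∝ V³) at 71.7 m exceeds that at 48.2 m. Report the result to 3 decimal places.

1.223

Speed ratio: V_B/V_A = (z_B/z_A)^α = (71.7/48.2)^0.169 = (1.4876)^0.169 = 1.06942
Power-density ratio: P_B/P_A = (V_B/V_A)³ = (1.06942)³ = 1.22305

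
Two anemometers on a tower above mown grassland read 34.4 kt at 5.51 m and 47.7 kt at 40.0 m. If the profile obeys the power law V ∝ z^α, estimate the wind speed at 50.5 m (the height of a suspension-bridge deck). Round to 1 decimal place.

First find α: α = ln(V₂/V₁)/ln(z₂/z₁) = ln(47.7/34.4)/ln(40.0/5.51) = 0.32687/1.98231 = 0.1649
Extrapolate from 40.0 m to 50.5 m: V₃ = 47.7 × (50.5/40.0)^0.1649 = 47.7 × 1.0392 = 49.5691 kt

49.6 kt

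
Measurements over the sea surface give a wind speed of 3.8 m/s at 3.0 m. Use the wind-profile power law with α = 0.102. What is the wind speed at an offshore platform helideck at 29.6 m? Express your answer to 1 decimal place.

4.8 m/s

Power-law profile: V₂ = V₁ · (z₂/z₁)^α
V₂ = 3.8 × (29.6/3.0)^0.102 = 3.8 × (9.8667)^0.102
    = 3.8 × 1.2630 = 4.7994 m/s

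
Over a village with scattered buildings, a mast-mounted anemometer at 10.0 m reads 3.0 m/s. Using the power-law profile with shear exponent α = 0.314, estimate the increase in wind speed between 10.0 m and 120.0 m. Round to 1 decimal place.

Power law: V₂ = V₁ · (z₂/z₁)^α = 3.0 × (12.0000)^0.314 = 6.5461 m/s
ΔV = 6.5461 − 3.0 = 3.5461 m/s

3.5 m/s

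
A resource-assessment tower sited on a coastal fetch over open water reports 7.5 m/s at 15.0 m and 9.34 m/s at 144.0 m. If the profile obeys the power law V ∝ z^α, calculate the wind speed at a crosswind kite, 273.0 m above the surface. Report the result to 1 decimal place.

First find α: α = ln(V₂/V₁)/ln(z₂/z₁) = ln(9.34/7.5)/ln(144.0/15.0) = 0.21940/2.26176 = 0.0970
Extrapolate from 144.0 m to 273.0 m: V₃ = 9.34 × (273.0/144.0)^0.0970 = 9.34 × 1.0640 = 9.9379 m/s

9.9 m/s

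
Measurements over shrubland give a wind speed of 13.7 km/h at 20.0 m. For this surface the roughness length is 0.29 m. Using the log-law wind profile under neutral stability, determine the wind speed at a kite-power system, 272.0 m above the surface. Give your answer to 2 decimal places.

Log law: V(z) ∝ ln(z/z₀), so V₂/V₁ = ln(z₂/z₀) / ln(z₁/z₀).
ln(272.0/0.29) = 6.8437, ln(20.0/0.29) = 4.2336
V₂ = 13.7 × 6.8437/4.2336 = 13.7 × 1.6165 = 22.1462 km/h

22.15 km/h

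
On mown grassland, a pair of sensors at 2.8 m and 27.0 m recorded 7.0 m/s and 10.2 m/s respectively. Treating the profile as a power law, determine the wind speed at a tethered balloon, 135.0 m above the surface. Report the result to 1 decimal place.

13.3 m/s

First find α: α = ln(V₂/V₁)/ln(z₂/z₁) = ln(10.2/7.0)/ln(27.0/2.8) = 0.37648/2.26622 = 0.1661
Extrapolate from 27.0 m to 135.0 m: V₃ = 10.2 × (135.0/27.0)^0.1661 = 10.2 × 1.3065 = 13.3265 m/s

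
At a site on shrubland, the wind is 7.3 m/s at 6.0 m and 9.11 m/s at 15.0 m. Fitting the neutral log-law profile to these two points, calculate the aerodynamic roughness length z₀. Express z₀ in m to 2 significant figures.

z₀ ≈ 0.15 m

Log law: V(z) ∝ ln(z/z₀). With r = V₁/V₂ = 7.3/9.11 = 0.80132,
r · ln(z₂/z₀) = ln(z₁/z₀) ⇒ ln z₀ = (ln z₁ − r·ln z₂)/(1 − r)
ln z₀ = (1.79176 − 0.80132×2.70805) / 0.19868 = -1.9038
z₀ = exp(-1.9038) = 0.1490 m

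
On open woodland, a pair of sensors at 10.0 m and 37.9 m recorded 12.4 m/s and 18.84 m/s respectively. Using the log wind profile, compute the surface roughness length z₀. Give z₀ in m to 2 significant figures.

Log law: V(z) ∝ ln(z/z₀). With r = V₁/V₂ = 12.4/18.84 = 0.65817,
r · ln(z₂/z₀) = ln(z₁/z₀) ⇒ ln z₀ = (ln z₁ − r·ln z₂)/(1 − r)
ln z₀ = (2.30259 − 0.65817×3.63495) / 0.34183 = -0.2628
z₀ = exp(-0.2628) = 0.7689 m

z₀ ≈ 0.77 m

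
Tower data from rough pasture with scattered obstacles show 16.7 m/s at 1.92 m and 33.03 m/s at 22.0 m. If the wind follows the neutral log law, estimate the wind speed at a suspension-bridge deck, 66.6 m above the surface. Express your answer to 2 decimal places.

40.45 m/s

Log law: V ∝ ln(z/z₀). From the pair, with r = V₁/V₂ = 0.50560,
ln z₀ = (ln z₁ − r·ln z₂)/(1 − r) = (0.6523 − 0.50560×3.0910)/0.49440 = -1.8416 → z₀ = 0.1586 m
V₃ = V₁ · ln(z₃/z₀)/ln(z₁/z₀) = 16.7 × 6.0404/2.4940 = 40.4471 m/s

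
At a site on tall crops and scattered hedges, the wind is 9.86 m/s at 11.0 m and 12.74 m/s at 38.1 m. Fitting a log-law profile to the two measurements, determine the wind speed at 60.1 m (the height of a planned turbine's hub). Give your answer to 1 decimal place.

Log law: V ∝ ln(z/z₀). From the pair, with r = V₁/V₂ = 0.77394,
ln z₀ = (ln z₁ − r·ln z₂)/(1 − r) = (2.3979 − 0.77394×3.6402)/0.22606 = -1.8553 → z₀ = 0.1564 m
V₃ = V₁ · ln(z₃/z₀)/ln(z₁/z₀) = 9.86 × 5.9513/4.2532 = 13.7966 m/s

13.8 m/s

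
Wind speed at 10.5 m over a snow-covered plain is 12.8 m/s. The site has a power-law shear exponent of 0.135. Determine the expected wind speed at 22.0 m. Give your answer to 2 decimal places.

14.14 m/s

Power-law profile: V₂ = V₁ · (z₂/z₁)^α
V₂ = 12.8 × (22.0/10.5)^0.135 = 12.8 × (2.0952)^0.135
    = 12.8 × 1.1050 = 14.1441 m/s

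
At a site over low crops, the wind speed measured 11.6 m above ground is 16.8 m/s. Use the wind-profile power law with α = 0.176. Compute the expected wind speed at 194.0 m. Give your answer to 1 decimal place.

Power-law profile: V₂ = V₁ · (z₂/z₁)^α
V₂ = 16.8 × (194.0/11.6)^0.176 = 16.8 × (16.7241)^0.176
    = 16.8 × 1.6418 = 27.5815 m/s

27.6 m/s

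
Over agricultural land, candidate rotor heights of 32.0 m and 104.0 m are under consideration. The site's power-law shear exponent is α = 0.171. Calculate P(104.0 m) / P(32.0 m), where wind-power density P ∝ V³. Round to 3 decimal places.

1.831

Speed ratio: V_B/V_A = (z_B/z_A)^α = (104.0/32.0)^0.171 = (3.2500)^0.171 = 1.22330
Power-density ratio: P_B/P_A = (V_B/V_A)³ = (1.22330)³ = 1.83061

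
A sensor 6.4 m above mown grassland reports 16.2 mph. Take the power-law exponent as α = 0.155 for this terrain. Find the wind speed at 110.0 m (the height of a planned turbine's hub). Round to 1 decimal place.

25.2 mph

Power-law profile: V₂ = V₁ · (z₂/z₁)^α
V₂ = 16.2 × (110.0/6.4)^0.155 = 16.2 × (17.1875)^0.155
    = 16.2 × 1.5540 = 25.1752 mph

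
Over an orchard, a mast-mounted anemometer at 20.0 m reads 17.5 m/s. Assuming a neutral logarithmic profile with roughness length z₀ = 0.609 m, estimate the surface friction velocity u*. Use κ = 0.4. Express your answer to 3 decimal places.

Log law: V(z) = (u*/κ) · ln(z/z₀) ⇒ u* = κ · V / ln(z/z₀)
u* = 0.4 × 17.5 / ln(20.0/0.609) = 0.4 × 17.5 / 3.4917
   = 7.0000 / 3.4917 = 2.0048 m/s

u* ≈ 2.005 m/s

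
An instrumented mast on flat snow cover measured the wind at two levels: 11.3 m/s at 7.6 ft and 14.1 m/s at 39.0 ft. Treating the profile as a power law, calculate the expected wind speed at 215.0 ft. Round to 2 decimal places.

17.77 m/s

First find α: α = ln(V₂/V₁)/ln(z₂/z₁) = ln(14.1/11.3)/ln(39.0/7.6) = 0.22137/1.63541 = 0.1354
Extrapolate from 39.0 ft to 215.0 ft: V₃ = 14.1 × (215.0/39.0)^0.1354 = 14.1 × 1.2600 = 17.7653 m/s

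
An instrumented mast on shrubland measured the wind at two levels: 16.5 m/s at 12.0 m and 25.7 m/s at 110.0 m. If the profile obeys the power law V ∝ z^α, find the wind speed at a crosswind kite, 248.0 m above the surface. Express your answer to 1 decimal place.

30.2 m/s

First find α: α = ln(V₂/V₁)/ln(z₂/z₁) = ln(25.7/16.5)/ln(110.0/12.0) = 0.44313/2.21557 = 0.2000
Extrapolate from 110.0 m to 248.0 m: V₃ = 25.7 × (248.0/110.0)^0.2000 = 25.7 × 1.1766 = 30.2376 m/s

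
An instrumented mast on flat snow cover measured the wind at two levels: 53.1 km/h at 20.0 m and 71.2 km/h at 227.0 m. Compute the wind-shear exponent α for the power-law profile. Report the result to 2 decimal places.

Power law: V₂/V₁ = (z₂/z₁)^α ⇒ α = ln(V₂/V₁) / ln(z₂/z₁)
α = ln(71.2/53.1) / ln(227.0/20.0) = ln(1.3409) / ln(11.3500)
  = 0.29332 / 2.42922 = 0.12074

α ≈ 0.12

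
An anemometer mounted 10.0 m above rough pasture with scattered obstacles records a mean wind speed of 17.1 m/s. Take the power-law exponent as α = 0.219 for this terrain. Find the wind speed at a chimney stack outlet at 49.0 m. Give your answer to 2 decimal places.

24.22 m/s

Power-law profile: V₂ = V₁ · (z₂/z₁)^α
V₂ = 17.1 × (49.0/10.0)^0.219 = 17.1 × (4.9000)^0.219
    = 17.1 × 1.4163 = 24.2186 m/s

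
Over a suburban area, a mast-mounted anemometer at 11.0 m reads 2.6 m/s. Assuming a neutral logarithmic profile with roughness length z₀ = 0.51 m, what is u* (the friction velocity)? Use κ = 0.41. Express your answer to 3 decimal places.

Log law: V(z) = (u*/κ) · ln(z/z₀) ⇒ u* = κ · V / ln(z/z₀)
u* = 0.41 × 2.6 / ln(11.0/0.51) = 0.41 × 2.6 / 3.0712
   = 1.0660 / 3.0712 = 0.3471 m/s

u* ≈ 0.347 m/s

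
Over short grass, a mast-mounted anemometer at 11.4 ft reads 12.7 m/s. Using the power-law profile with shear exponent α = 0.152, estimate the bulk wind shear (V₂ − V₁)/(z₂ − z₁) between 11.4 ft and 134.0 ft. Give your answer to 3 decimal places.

0.047 m/s/ft

Power law: V₂ = V₁ · (z₂/z₁)^α = 12.7 × (11.7544)^0.152 = 18.4703 m/s
ΔV/Δz = (18.4703 − 12.7)/(134.0 − 11.4) = 5.7703/122.6000 = 0.04707 m/s/ft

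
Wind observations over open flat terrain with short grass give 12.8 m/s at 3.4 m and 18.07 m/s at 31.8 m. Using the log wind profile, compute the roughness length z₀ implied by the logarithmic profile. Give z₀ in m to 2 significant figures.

z₀ ≈ 0.015 m

Log law: V(z) ∝ ln(z/z₀). With r = V₁/V₂ = 12.8/18.07 = 0.70836,
r · ln(z₂/z₀) = ln(z₁/z₀) ⇒ ln z₀ = (ln z₁ − r·ln z₂)/(1 − r)
ln z₀ = (1.22378 − 0.70836×3.45947) / 0.29164 = -4.2064
z₀ = exp(-4.2064) = 0.01490 m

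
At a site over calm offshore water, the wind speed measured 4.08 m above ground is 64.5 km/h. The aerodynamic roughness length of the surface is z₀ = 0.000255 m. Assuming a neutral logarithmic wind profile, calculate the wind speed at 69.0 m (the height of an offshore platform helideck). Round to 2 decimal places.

Log law: V(z) ∝ ln(z/z₀), so V₂/V₁ = ln(z₂/z₀) / ln(z₁/z₀).
ln(69.0/0.000255) = 12.5084, ln(4.08/0.000255) = 9.6803
V₂ = 64.5 × 12.5084/9.6803 = 64.5 × 1.2921 = 83.3430 km/h

83.34 km/h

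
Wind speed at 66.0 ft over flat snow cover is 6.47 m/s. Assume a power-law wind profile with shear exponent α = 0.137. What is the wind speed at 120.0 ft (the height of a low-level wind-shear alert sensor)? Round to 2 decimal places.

Power-law profile: V₂ = V₁ · (z₂/z₁)^α
V₂ = 6.47 × (120.0/66.0)^0.137 = 6.47 × (1.8182)^0.137
    = 6.47 × 1.0854 = 7.0222 m/s

7.02 m/s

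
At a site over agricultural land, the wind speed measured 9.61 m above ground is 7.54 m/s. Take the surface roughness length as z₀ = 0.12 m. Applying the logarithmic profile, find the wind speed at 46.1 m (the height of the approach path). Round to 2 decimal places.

Log law: V(z) ∝ ln(z/z₀), so V₂/V₁ = ln(z₂/z₀) / ln(z₁/z₀).
ln(46.1/0.12) = 5.9511, ln(9.61/0.12) = 4.3831
V₂ = 7.54 × 5.9511/4.3831 = 7.54 × 1.3577 = 10.2374 m/s

10.24 m/s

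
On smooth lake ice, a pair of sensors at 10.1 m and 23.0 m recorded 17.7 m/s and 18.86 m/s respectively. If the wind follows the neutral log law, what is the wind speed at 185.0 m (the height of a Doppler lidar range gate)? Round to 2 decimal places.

21.80 m/s

Log law: V ∝ ln(z/z₀). From the pair, with r = V₁/V₂ = 0.93849,
ln z₀ = (ln z₁ − r·ln z₂)/(1 − r) = (2.3125 − 0.93849×3.1355)/0.06151 = -10.2447 → z₀ = 0.00003555 m
V₃ = V₁ · ln(z₃/z₀)/ln(z₁/z₀) = 17.7 × 15.4650/12.5572 = 21.7987 m/s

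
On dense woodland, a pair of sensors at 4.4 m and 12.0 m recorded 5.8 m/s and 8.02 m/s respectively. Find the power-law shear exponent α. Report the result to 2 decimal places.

α ≈ 0.32

Power law: V₂/V₁ = (z₂/z₁)^α ⇒ α = ln(V₂/V₁) / ln(z₂/z₁)
α = ln(8.02/5.8) / ln(12.0/4.4) = ln(1.3828) / ln(2.7273)
  = 0.32408 / 1.00330 = 0.32301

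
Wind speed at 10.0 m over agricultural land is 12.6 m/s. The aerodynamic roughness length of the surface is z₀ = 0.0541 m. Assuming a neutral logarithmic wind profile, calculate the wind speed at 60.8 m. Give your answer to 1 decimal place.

17.0 m/s

Log law: V(z) ∝ ln(z/z₀), so V₂/V₁ = ln(z₂/z₀) / ln(z₁/z₀).
ln(60.8/0.0541) = 7.0245, ln(10.0/0.0541) = 5.2195
V₂ = 12.6 × 7.0245/5.2195 = 12.6 × 1.3458 = 16.9573 m/s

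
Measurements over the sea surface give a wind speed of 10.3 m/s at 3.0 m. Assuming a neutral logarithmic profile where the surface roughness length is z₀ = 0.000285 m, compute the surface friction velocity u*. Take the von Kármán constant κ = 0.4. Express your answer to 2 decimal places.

Log law: V(z) = (u*/κ) · ln(z/z₀) ⇒ u* = κ · V / ln(z/z₀)
u* = 0.4 × 10.3 / ln(3.0/0.000285) = 0.4 × 10.3 / 9.2616
   = 4.1200 / 9.2616 = 0.4448 m/s

u* ≈ 0.44 m/s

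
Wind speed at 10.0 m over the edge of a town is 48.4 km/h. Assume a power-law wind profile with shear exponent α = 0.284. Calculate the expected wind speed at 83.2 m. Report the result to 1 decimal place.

Power-law profile: V₂ = V₁ · (z₂/z₁)^α
V₂ = 48.4 × (83.2/10.0)^0.284 = 48.4 × (8.3200)^0.284
    = 48.4 × 1.8252 = 88.3406 km/h

88.3 km/h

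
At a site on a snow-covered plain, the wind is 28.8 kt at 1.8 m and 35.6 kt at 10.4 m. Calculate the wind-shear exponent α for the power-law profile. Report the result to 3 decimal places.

Power law: V₂/V₁ = (z₂/z₁)^α ⇒ α = ln(V₂/V₁) / ln(z₂/z₁)
α = ln(35.6/28.8) / ln(10.4/1.8) = ln(1.2361) / ln(5.7778)
  = 0.21197 / 1.75402 = 0.12085

α ≈ 0.121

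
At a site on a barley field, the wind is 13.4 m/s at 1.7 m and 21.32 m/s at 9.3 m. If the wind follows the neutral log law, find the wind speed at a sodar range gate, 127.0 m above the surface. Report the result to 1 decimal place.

Log law: V ∝ ln(z/z₀). From the pair, with r = V₁/V₂ = 0.62852,
ln z₀ = (ln z₁ − r·ln z₂)/(1 − r) = (0.5306 − 0.62852×2.2300)/0.37148 = -2.3446 → z₀ = 0.09589 m
V₃ = V₁ · ln(z₃/z₀)/ln(z₁/z₀) = 13.4 × 7.1888/2.8752 = 33.5034 m/s

33.5 m/s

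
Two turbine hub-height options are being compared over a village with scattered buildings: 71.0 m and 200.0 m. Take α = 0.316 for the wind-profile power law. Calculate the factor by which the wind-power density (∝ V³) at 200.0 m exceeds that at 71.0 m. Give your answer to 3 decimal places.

2.669

Speed ratio: V_B/V_A = (z_B/z_A)^α = (200.0/71.0)^0.316 = (2.8169)^0.316 = 1.38716
Power-density ratio: P_B/P_A = (V_B/V_A)³ = (1.38716)³ = 2.66921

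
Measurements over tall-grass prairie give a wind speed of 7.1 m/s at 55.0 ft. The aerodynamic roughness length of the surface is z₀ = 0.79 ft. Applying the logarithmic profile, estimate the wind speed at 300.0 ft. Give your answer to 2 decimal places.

9.94 m/s

Log law: V(z) ∝ ln(z/z₀), so V₂/V₁ = ln(z₂/z₀) / ln(z₁/z₀).
ln(300.0/0.79) = 5.9395, ln(55.0/0.79) = 4.2431
V₂ = 7.1 × 5.9395/4.2431 = 7.1 × 1.3998 = 9.9387 m/s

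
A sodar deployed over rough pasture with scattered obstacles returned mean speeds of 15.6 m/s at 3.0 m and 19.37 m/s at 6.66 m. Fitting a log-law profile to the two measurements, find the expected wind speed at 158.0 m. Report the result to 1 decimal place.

34.3 m/s

Log law: V ∝ ln(z/z₀). From the pair, with r = V₁/V₂ = 0.80537,
ln z₀ = (ln z₁ − r·ln z₂)/(1 − r) = (1.0986 − 0.80537×1.8961)/0.19463 = -2.2014 → z₀ = 0.1106 m
V₃ = V₁ · ln(z₃/z₀)/ln(z₁/z₀) = 15.6 × 7.2640/3.3000 = 34.3387 m/s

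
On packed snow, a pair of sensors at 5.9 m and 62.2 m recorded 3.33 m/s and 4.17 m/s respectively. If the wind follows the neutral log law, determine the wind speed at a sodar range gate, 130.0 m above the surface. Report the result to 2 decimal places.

4.43 m/s

Log law: V ∝ ln(z/z₀). From the pair, with r = V₁/V₂ = 0.79856,
ln z₀ = (ln z₁ − r·ln z₂)/(1 − r) = (1.7750 − 0.79856×4.1304)/0.20144 = -7.5625 → z₀ = 0.0005196 m
V₃ = V₁ · ln(z₃/z₀)/ln(z₁/z₀) = 3.33 × 12.4301/9.3375 = 4.4329 m/s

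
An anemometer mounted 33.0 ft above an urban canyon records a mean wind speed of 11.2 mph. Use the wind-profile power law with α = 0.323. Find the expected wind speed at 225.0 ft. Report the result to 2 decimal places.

20.82 mph

Power-law profile: V₂ = V₁ · (z₂/z₁)^α
V₂ = 11.2 × (225.0/33.0)^0.323 = 11.2 × (6.8182)^0.323
    = 11.2 × 1.8590 = 20.8206 mph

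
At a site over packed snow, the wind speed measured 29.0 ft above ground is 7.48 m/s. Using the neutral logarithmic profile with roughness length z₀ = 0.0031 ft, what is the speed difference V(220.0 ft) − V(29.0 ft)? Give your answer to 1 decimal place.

Log law: V₂ = V₁ · ln(z₂/z₀)/ln(z₁/z₀) = 7.48 × 11.1700/9.1436 = 9.1376 m/s
ΔV = 9.1376 − 7.48 = 1.6576 m/s

1.7 m/s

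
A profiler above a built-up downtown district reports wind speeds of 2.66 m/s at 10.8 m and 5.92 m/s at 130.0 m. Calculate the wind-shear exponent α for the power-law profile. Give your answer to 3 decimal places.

α ≈ 0.322

Power law: V₂/V₁ = (z₂/z₁)^α ⇒ α = ln(V₂/V₁) / ln(z₂/z₁)
α = ln(5.92/2.66) / ln(130.0/10.8) = ln(2.2256) / ln(12.0370)
  = 0.80001 / 2.48799 = 0.32155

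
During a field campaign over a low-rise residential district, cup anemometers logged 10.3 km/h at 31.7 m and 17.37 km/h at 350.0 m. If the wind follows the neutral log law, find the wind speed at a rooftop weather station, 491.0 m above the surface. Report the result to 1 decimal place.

18.4 km/h

Log law: V ∝ ln(z/z₀). From the pair, with r = V₁/V₂ = 0.59298,
ln z₀ = (ln z₁ − r·ln z₂)/(1 − r) = (3.4563 − 0.59298×5.8579)/0.40702 = -0.0425 → z₀ = 0.9584 m
V₃ = V₁ · ln(z₃/z₀)/ln(z₁/z₀) = 10.3 × 6.2389/3.4988 = 18.3665 km/h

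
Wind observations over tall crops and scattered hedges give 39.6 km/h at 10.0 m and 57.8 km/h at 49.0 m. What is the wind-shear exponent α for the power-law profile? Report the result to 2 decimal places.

α ≈ 0.24

Power law: V₂/V₁ = (z₂/z₁)^α ⇒ α = ln(V₂/V₁) / ln(z₂/z₁)
α = ln(57.8/39.6) / ln(49.0/10.0) = ln(1.4596) / ln(4.9000)
  = 0.37816 / 1.58924 = 0.23795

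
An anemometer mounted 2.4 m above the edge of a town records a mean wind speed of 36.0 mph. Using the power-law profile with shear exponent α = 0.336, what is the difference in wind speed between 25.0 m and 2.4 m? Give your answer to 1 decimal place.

43.1 mph

Power law: V₂ = V₁ · (z₂/z₁)^α = 36.0 × (10.4167)^0.336 = 79.1151 mph
ΔV = 79.1151 − 36.0 = 43.1151 mph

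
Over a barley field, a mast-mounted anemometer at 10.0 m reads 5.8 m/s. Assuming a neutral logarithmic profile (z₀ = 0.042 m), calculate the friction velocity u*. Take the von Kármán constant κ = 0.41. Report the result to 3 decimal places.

u* ≈ 0.435 m/s

Log law: V(z) = (u*/κ) · ln(z/z₀) ⇒ u* = κ · V / ln(z/z₀)
u* = 0.41 × 5.8 / ln(10.0/0.042) = 0.41 × 5.8 / 5.4727
   = 2.3780 / 5.4727 = 0.4345 m/s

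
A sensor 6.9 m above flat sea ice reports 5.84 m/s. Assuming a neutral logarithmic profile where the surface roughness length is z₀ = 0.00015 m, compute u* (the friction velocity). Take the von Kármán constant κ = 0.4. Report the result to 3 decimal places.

Log law: V(z) = (u*/κ) · ln(z/z₀) ⇒ u* = κ · V / ln(z/z₀)
u* = 0.4 × 5.84 / ln(6.9/0.00015) = 0.4 × 5.84 / 10.7364
   = 2.3360 / 10.7364 = 0.2176 m/s

u* ≈ 0.218 m/s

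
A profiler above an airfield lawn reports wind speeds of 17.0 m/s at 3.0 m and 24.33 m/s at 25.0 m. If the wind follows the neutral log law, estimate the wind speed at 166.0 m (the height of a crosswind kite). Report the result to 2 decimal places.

Log law: V ∝ ln(z/z₀). From the pair, with r = V₁/V₂ = 0.69873,
ln z₀ = (ln z₁ − r·ln z₂)/(1 − r) = (1.0986 − 0.69873×3.2189)/0.30127 = -3.8188 → z₀ = 0.02195 m
V₃ = V₁ · ln(z₃/z₀)/ln(z₁/z₀) = 17.0 × 8.9308/4.9174 = 30.8747 m/s

30.87 m/s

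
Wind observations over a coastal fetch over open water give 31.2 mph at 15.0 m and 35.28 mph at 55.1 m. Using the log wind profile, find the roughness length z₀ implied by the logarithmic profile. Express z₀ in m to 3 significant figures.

z₀ ≈ 0.000716 m

Log law: V(z) ∝ ln(z/z₀). With r = V₁/V₂ = 31.2/35.28 = 0.88435,
r · ln(z₂/z₀) = ln(z₁/z₀) ⇒ ln z₀ = (ln z₁ − r·ln z₂)/(1 − r)
ln z₀ = (2.70805 − 0.88435×4.00915) / 0.11565 = -7.2415
z₀ = exp(-7.2415) = 0.0007162 m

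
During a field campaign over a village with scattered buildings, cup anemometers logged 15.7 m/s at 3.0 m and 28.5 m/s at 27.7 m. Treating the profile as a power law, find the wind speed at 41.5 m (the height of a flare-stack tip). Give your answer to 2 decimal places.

31.76 m/s

First find α: α = ln(V₂/V₁)/ln(z₂/z₁) = ln(28.5/15.7)/ln(27.7/3.0) = 0.59624/2.22282 = 0.2682
Extrapolate from 27.7 m to 41.5 m: V₃ = 28.5 × (41.5/27.7)^0.2682 = 28.5 × 1.1145 = 31.7643 m/s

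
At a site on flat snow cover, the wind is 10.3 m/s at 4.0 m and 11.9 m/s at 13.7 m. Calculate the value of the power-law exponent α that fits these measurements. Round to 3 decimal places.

Power law: V₂/V₁ = (z₂/z₁)^α ⇒ α = ln(V₂/V₁) / ln(z₂/z₁)
α = ln(11.9/10.3) / ln(13.7/4.0) = ln(1.1553) / ln(3.4250)
  = 0.14439 / 1.23110 = 0.11729

α ≈ 0.117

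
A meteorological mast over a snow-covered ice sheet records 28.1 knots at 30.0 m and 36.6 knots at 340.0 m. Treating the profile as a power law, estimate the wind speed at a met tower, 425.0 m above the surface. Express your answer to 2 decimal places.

37.50 knots

First find α: α = ln(V₂/V₁)/ln(z₂/z₁) = ln(36.6/28.1)/ln(340.0/30.0) = 0.26428/2.42775 = 0.1089
Extrapolate from 340.0 m to 425.0 m: V₃ = 36.6 × (425.0/340.0)^0.1089 = 36.6 × 1.0246 = 37.4999 knots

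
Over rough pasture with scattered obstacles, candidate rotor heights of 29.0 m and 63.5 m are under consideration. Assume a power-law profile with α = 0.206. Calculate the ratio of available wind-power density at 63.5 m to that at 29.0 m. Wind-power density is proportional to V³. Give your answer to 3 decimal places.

Speed ratio: V_B/V_A = (z_B/z_A)^α = (63.5/29.0)^0.206 = (2.1897)^0.206 = 1.17522
Power-density ratio: P_B/P_A = (V_B/V_A)³ = (1.17522)³ = 1.62313

1.623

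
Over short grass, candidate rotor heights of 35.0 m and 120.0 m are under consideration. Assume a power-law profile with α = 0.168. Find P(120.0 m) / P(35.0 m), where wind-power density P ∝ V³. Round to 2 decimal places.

Speed ratio: V_B/V_A = (z_B/z_A)^α = (120.0/35.0)^0.168 = (3.4286)^0.168 = 1.22998
Power-density ratio: P_B/P_A = (V_B/V_A)³ = (1.22998)³ = 1.86079

1.86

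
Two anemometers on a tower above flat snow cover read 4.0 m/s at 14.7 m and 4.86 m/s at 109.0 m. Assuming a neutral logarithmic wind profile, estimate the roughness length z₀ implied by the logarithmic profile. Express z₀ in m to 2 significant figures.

z₀ ≈ 0.0013 m

Log law: V(z) ∝ ln(z/z₀). With r = V₁/V₂ = 4.0/4.86 = 0.82305,
r · ln(z₂/z₀) = ln(z₁/z₀) ⇒ ln z₀ = (ln z₁ − r·ln z₂)/(1 − r)
ln z₀ = (2.68785 − 0.82305×4.69135) / 0.17695 = -6.6308
z₀ = exp(-6.6308) = 0.001319 m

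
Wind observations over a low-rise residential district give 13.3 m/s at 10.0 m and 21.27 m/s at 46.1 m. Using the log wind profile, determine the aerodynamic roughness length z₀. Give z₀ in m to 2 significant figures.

Log law: V(z) ∝ ln(z/z₀). With r = V₁/V₂ = 13.3/21.27 = 0.62529,
r · ln(z₂/z₀) = ln(z₁/z₀) ⇒ ln z₀ = (ln z₁ − r·ln z₂)/(1 − r)
ln z₀ = (2.30259 − 0.62529×3.83081) / 0.37471 = -0.2477
z₀ = exp(-0.2477) = 0.7806 m

z₀ ≈ 0.78 m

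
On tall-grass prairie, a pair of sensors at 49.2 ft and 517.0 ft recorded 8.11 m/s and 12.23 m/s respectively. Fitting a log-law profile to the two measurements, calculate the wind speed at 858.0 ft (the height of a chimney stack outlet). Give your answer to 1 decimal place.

Log law: V ∝ ln(z/z₀). From the pair, with r = V₁/V₂ = 0.66312,
ln z₀ = (ln z₁ − r·ln z₂)/(1 − r) = (3.8959 − 0.66312×6.2480)/0.33688 = -0.7342 → z₀ = 0.4799 ft
V₃ = V₁ · ln(z₃/z₀)/ln(z₁/z₀) = 8.11 × 7.4888/4.6301 = 13.1173 m/s

13.1 m/s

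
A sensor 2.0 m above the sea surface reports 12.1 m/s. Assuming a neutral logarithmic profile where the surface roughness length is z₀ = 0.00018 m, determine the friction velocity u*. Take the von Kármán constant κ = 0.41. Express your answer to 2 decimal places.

Log law: V(z) = (u*/κ) · ln(z/z₀) ⇒ u* = κ · V / ln(z/z₀)
u* = 0.41 × 12.1 / ln(2.0/0.00018) = 0.41 × 12.1 / 9.3157
   = 4.9610 / 9.3157 = 0.5325 m/s

u* ≈ 0.53 m/s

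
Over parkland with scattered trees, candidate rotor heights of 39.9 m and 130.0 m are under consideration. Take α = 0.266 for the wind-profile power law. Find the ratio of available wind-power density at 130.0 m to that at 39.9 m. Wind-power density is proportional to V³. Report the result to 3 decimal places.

2.567

Speed ratio: V_B/V_A = (z_B/z_A)^α = (130.0/39.9)^0.266 = (3.2581)^0.266 = 1.36915
Power-density ratio: P_B/P_A = (V_B/V_A)³ = (1.36915)³ = 2.56655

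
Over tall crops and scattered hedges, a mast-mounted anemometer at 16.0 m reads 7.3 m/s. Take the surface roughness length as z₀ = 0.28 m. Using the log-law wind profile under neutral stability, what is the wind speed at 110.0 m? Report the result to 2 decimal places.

Log law: V(z) ∝ ln(z/z₀), so V₂/V₁ = ln(z₂/z₀) / ln(z₁/z₀).
ln(110.0/0.28) = 5.9734, ln(16.0/0.28) = 4.0456
V₂ = 7.3 × 5.9734/4.0456 = 7.3 × 1.4765 = 10.7788 m/s

10.78 m/s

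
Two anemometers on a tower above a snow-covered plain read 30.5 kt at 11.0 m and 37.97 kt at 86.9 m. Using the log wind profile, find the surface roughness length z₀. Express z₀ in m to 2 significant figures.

Log law: V(z) ∝ ln(z/z₀). With r = V₁/V₂ = 30.5/37.97 = 0.80327,
r · ln(z₂/z₀) = ln(z₁/z₀) ⇒ ln z₀ = (ln z₁ − r·ln z₂)/(1 − r)
ln z₀ = (2.39790 − 0.80327×4.46476) / 0.19673 = -6.0411
z₀ = exp(-6.0411) = 0.002379 m

z₀ ≈ 0.0024 m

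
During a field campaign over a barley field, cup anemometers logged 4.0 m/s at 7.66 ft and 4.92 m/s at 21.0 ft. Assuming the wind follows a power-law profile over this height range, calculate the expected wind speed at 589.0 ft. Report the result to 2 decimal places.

First find α: α = ln(V₂/V₁)/ln(z₂/z₁) = ln(4.92/4.0)/ln(21.0/7.66) = 0.20701/1.00851 = 0.2053
Extrapolate from 21.0 ft to 589.0 ft: V₃ = 4.92 × (589.0/21.0)^0.2053 = 4.92 × 1.9825 = 9.7537 m/s

9.75 m/s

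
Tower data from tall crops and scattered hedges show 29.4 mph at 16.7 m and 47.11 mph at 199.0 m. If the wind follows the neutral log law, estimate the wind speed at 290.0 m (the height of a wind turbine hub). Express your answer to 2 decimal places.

Log law: V ∝ ln(z/z₀). From the pair, with r = V₁/V₂ = 0.62407,
ln z₀ = (ln z₁ − r·ln z₂)/(1 − r) = (2.8154 − 0.62407×5.2933)/0.37593 = -1.2981 → z₀ = 0.2731 m
V₃ = V₁ · ln(z₃/z₀)/ln(z₁/z₀) = 29.4 × 6.9680/4.1135 = 49.8015 mph

49.80 mph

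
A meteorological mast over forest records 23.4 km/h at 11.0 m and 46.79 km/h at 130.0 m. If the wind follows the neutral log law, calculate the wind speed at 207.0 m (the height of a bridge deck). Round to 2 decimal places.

51.20 km/h

Log law: V ∝ ln(z/z₀). From the pair, with r = V₁/V₂ = 0.50011,
ln z₀ = (ln z₁ − r·ln z₂)/(1 − r) = (2.3979 − 0.50011×4.8675)/0.49989 = -0.0728 → z₀ = 0.9298 m
V₃ = V₁ · ln(z₃/z₀)/ln(z₁/z₀) = 23.4 × 5.4055/2.4707 = 51.1958 km/h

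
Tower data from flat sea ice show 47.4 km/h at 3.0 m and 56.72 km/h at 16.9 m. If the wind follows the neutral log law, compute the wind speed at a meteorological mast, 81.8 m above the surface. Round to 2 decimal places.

Log law: V ∝ ln(z/z₀). From the pair, with r = V₁/V₂ = 0.83568,
ln z₀ = (ln z₁ − r·ln z₂)/(1 − r) = (1.0986 − 0.83568×2.8273)/0.16432 = -7.6933 → z₀ = 0.0004559 m
V₃ = V₁ · ln(z₃/z₀)/ln(z₁/z₀) = 47.4 × 12.0976/8.7919 = 65.2219 km/h

65.22 km/h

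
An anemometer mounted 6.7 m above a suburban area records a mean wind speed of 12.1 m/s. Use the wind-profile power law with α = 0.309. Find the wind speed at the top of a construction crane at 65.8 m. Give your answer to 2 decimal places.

Power-law profile: V₂ = V₁ · (z₂/z₁)^α
V₂ = 12.1 × (65.8/6.7)^0.309 = 12.1 × (9.8209)^0.309
    = 12.1 × 2.0257 = 24.5109 m/s

24.51 m/s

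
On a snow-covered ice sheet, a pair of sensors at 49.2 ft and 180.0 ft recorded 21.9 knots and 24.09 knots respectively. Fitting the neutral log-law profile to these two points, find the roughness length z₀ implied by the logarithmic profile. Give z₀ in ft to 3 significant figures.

z₀ ≈ 0.000115 ft

Log law: V(z) ∝ ln(z/z₀). With r = V₁/V₂ = 21.9/24.09 = 0.90909,
r · ln(z₂/z₀) = ln(z₁/z₀) ⇒ ln z₀ = (ln z₁ − r·ln z₂)/(1 − r)
ln z₀ = (3.89589 − 0.90909×5.19296) / 0.09091 = -9.0747
z₀ = exp(-9.0747) = 0.0001145 ft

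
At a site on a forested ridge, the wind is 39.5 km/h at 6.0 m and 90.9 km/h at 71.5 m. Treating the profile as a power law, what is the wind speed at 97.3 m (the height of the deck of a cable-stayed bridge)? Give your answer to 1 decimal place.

100.8 km/h

First find α: α = ln(V₂/V₁)/ln(z₂/z₁) = ln(90.9/39.5)/ln(71.5/6.0) = 0.83346/2.47794 = 0.3364
Extrapolate from 71.5 m to 97.3 m: V₃ = 90.9 × (97.3/71.5)^0.3364 = 90.9 × 1.1092 = 100.8254 km/h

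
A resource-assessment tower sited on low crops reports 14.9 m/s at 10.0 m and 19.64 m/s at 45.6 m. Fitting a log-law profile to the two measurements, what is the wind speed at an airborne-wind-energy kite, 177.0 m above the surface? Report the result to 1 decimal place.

Log law: V ∝ ln(z/z₀). From the pair, with r = V₁/V₂ = 0.75866,
ln z₀ = (ln z₁ − r·ln z₂)/(1 − r) = (2.3026 − 0.75866×3.8199)/0.24134 = -2.4671 → z₀ = 0.08483 m
V₃ = V₁ · ln(z₃/z₀)/ln(z₁/z₀) = 14.9 × 7.6432/4.7696 = 23.8768 m/s

23.9 m/s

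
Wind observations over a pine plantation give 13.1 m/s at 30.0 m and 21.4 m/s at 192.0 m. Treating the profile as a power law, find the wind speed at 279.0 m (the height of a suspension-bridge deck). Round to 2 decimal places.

23.62 m/s

First find α: α = ln(V₂/V₁)/ln(z₂/z₁) = ln(21.4/13.1)/ln(192.0/30.0) = 0.49078/1.85630 = 0.2644
Extrapolate from 192.0 m to 279.0 m: V₃ = 21.4 × (279.0/192.0)^0.2644 = 21.4 × 1.1039 = 23.6224 m/s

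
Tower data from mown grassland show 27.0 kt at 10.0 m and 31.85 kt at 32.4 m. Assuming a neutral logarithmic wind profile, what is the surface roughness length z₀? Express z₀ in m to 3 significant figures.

z₀ ≈ 0.0144 m

Log law: V(z) ∝ ln(z/z₀). With r = V₁/V₂ = 27.0/31.85 = 0.84772,
r · ln(z₂/z₀) = ln(z₁/z₀) ⇒ ln z₀ = (ln z₁ − r·ln z₂)/(1 − r)
ln z₀ = (2.30259 − 0.84772×3.47816) / 0.15228 = -4.2418
z₀ = exp(-4.2418) = 0.01438 m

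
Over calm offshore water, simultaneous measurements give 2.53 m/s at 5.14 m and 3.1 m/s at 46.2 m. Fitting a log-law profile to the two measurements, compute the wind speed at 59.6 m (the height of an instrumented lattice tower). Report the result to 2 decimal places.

3.17 m/s

Log law: V ∝ ln(z/z₀). From the pair, with r = V₁/V₂ = 0.81613,
ln z₀ = (ln z₁ − r·ln z₂)/(1 − r) = (1.6371 − 0.81613×3.8330)/0.18387 = -8.1098 → z₀ = 0.0003006 m
V₃ = V₁ · ln(z₃/z₀)/ln(z₁/z₀) = 2.53 × 12.1974/9.7468 = 3.1661 m/s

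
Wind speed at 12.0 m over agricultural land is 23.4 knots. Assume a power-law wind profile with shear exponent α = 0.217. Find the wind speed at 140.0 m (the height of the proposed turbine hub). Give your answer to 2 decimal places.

Power-law profile: V₂ = V₁ · (z₂/z₁)^α
V₂ = 23.4 × (140.0/12.0)^0.217 = 23.4 × (11.6667)^0.217
    = 23.4 × 1.7042 = 39.8789 knots

39.88 knots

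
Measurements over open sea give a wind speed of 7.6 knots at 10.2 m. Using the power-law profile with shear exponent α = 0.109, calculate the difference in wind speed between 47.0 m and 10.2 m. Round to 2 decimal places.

1.38 knots

Power law: V₂ = V₁ · (z₂/z₁)^α = 7.6 × (4.6078)^0.109 = 8.9771 knots
ΔV = 8.9771 − 7.6 = 1.3771 knots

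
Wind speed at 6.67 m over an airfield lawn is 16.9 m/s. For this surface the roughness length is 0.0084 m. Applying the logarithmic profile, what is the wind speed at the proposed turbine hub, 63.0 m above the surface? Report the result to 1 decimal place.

22.6 m/s

Log law: V(z) ∝ ln(z/z₀), so V₂/V₁ = ln(z₂/z₀) / ln(z₁/z₀).
ln(63.0/0.0084) = 8.9227, ln(6.67/0.0084) = 6.6771
V₂ = 16.9 × 8.9227/6.6771 = 16.9 × 1.3363 = 22.5834 m/s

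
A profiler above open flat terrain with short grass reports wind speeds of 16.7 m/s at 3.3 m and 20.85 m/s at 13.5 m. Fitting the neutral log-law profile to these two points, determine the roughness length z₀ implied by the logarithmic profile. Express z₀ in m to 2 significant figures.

z₀ ≈ 0.011 m

Log law: V(z) ∝ ln(z/z₀). With r = V₁/V₂ = 16.7/20.85 = 0.80096,
r · ln(z₂/z₀) = ln(z₁/z₀) ⇒ ln z₀ = (ln z₁ − r·ln z₂)/(1 − r)
ln z₀ = (1.19392 − 0.80096×2.60269) / 0.19904 = -4.4751
z₀ = exp(-4.4751) = 0.01139 m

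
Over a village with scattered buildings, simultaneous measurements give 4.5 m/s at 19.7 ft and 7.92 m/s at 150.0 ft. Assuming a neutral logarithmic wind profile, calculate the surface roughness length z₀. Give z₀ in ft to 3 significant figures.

Log law: V(z) ∝ ln(z/z₀). With r = V₁/V₂ = 4.5/7.92 = 0.56818,
r · ln(z₂/z₀) = ln(z₁/z₀) ⇒ ln z₀ = (ln z₁ − r·ln z₂)/(1 − r)
ln z₀ = (2.98062 − 0.56818×5.01064) / 0.43182 = 0.3095
z₀ = exp(0.3095) = 1.363 ft

z₀ ≈ 1.36 ft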